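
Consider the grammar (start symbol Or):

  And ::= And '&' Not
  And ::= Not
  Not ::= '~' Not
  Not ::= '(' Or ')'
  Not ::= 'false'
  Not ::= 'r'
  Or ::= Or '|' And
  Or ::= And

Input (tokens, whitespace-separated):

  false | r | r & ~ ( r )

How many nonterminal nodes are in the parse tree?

[Or [Or [Or [And [Not false]]] | [And [Not r]]] | [And [And [Not r]] & [Not ~ [Not ( [Or [And [Not r]]] )]]]]

15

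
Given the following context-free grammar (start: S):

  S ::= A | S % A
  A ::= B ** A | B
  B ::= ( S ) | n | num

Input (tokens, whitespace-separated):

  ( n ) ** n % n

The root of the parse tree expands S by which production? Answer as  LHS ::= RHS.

S ::= S % A

[S [S [A [B ( [S [A [B n]]] )] ** [A [B n]]]] % [A [B n]]]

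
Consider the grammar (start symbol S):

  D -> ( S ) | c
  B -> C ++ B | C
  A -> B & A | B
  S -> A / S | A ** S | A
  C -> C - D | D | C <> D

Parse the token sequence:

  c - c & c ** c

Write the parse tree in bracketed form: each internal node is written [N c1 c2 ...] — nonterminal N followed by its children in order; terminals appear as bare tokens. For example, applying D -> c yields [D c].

[S [A [B [C [C [D c]] - [D c]]] & [A [B [C [D c]]]]] ** [S [A [B [C [D c]]]]]]

S
A ** S
B & A ** S
C & A ** S
C - D & A ** S
D - D & A ** S
c - D & A ** S
c - c & A ** S
c - c & B ** S
c - c & C ** S
c - c & D ** S
c - c & c ** S
c - c & c ** A
c - c & c ** B
c - c & c ** C
c - c & c ** D
c - c & c ** c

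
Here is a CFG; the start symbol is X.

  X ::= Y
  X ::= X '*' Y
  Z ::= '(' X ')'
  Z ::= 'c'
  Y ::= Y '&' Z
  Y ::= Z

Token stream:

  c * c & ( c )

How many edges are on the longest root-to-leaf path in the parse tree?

6

[X [X [Y [Z c]]] * [Y [Y [Z c]] & [Z ( [X [Y [Z c]]] )]]]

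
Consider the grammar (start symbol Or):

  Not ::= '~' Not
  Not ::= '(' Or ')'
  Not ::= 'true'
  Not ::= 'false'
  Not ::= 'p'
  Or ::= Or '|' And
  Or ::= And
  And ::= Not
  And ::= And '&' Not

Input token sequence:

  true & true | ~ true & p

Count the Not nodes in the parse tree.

[Or [Or [And [And [Not true]] & [Not true]]] | [And [And [Not ~ [Not true]]] & [Not p]]]

5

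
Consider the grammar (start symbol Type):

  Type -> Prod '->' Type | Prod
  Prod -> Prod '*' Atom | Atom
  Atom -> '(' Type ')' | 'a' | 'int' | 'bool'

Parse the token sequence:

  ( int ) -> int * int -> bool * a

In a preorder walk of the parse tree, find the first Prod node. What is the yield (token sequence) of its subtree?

[Type [Prod [Atom ( [Type [Prod [Atom int]]] )]] -> [Type [Prod [Prod [Atom int]] * [Atom int]] -> [Type [Prod [Prod [Atom bool]] * [Atom a]]]]]

( int )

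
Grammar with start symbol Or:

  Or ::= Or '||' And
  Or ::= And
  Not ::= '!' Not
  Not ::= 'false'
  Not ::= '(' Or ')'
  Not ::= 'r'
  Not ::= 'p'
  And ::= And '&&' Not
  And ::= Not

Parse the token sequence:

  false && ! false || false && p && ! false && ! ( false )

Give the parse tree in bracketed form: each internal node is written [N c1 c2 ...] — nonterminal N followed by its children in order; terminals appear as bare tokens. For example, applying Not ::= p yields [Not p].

Or
Or || And
And || And
And && Not || And
Not && Not || And
false && Not || And
false && ! Not || And
false && ! false || And
false && ! false || And && Not
false && ! false || And && Not && Not
false && ! false || And && Not && Not && Not
false && ! false || Not && Not && Not && Not
false && ! false || false && Not && Not && Not
false && ! false || false && p && Not && Not
false && ! false || false && p && ! Not && Not
false && ! false || false && p && ! false && Not
false && ! false || false && p && ! false && ! Not
false && ! false || false && p && ! false && ! ( Or )
false && ! false || false && p && ! false && ! ( And )
false && ! false || false && p && ! false && ! ( Not )
false && ! false || false && p && ! false && ! ( false )

[Or [Or [And [And [Not false]] && [Not ! [Not false]]]] || [And [And [And [And [Not false]] && [Not p]] && [Not ! [Not false]]] && [Not ! [Not ( [Or [And [Not false]]] )]]]]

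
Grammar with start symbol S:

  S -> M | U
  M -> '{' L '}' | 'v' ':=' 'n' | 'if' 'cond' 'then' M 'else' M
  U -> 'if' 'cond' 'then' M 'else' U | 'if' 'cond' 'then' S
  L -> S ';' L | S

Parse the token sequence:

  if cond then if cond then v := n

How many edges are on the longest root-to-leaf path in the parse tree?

6

[S [U if cond then [S [U if cond then [S [M v := n]]]]]]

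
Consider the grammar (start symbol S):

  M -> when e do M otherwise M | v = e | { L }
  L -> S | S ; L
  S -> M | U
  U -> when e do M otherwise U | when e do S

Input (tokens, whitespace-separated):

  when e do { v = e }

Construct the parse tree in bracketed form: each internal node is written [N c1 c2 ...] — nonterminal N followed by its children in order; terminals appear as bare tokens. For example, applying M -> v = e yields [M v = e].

S
U
when e do S
when e do M
when e do { L }
when e do { S }
when e do { M }
when e do { v = e }

[S [U when e do [S [M { [L [S [M v = e]]] }]]]]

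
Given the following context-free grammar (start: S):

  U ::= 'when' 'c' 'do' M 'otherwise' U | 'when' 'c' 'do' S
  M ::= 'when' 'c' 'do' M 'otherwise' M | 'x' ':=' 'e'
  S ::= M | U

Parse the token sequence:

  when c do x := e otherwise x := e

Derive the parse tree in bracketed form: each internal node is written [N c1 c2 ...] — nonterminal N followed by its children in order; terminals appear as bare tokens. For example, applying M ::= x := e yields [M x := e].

[S [M when c do [M x := e] otherwise [M x := e]]]

S
M
when c do M otherwise M
when c do x := e otherwise M
when c do x := e otherwise x := e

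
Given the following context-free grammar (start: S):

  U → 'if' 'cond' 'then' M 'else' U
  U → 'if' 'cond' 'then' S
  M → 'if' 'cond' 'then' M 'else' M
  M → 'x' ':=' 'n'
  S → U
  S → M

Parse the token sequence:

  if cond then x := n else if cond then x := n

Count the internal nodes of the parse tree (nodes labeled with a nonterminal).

6

[S [U if cond then [M x := n] else [U if cond then [S [M x := n]]]]]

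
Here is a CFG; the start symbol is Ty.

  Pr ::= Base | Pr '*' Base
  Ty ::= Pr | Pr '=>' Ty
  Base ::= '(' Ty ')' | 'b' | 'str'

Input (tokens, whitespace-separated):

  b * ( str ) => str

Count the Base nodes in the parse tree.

[Ty [Pr [Pr [Base b]] * [Base ( [Ty [Pr [Base str]]] )]] => [Ty [Pr [Base str]]]]

4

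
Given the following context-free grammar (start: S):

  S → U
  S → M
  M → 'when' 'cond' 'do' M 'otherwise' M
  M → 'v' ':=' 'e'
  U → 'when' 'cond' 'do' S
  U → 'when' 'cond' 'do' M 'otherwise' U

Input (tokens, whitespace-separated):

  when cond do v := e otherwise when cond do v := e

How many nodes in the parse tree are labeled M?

2

[S [U when cond do [M v := e] otherwise [U when cond do [S [M v := e]]]]]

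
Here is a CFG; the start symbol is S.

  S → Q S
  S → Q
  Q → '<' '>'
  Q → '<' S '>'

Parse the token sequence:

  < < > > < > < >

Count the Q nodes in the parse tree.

[S [Q < [S [Q < >]] >] [S [Q < >] [S [Q < >]]]]

4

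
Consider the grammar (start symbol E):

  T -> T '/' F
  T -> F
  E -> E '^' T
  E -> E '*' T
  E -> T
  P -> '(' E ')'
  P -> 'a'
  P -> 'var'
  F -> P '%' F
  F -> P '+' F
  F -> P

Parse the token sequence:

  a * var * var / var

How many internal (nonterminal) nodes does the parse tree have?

15

[E [E [E [T [F [P a]]]] * [T [F [P var]]]] * [T [T [F [P var]]] / [F [P var]]]]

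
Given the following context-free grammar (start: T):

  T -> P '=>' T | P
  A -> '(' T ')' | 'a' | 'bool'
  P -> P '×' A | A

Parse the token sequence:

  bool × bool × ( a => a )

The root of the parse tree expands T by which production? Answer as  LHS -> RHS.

[T [P [P [P [A bool]] × [A bool]] × [A ( [T [P [A a]] => [T [P [A a]]]] )]]]

T -> P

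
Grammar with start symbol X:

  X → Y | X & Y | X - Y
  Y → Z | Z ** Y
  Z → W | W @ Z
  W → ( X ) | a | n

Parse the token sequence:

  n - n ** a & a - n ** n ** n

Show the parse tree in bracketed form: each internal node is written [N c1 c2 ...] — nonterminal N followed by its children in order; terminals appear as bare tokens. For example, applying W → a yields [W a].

[X [X [X [X [Y [Z [W n]]]] - [Y [Z [W n]] ** [Y [Z [W a]]]]] & [Y [Z [W a]]]] - [Y [Z [W n]] ** [Y [Z [W n]] ** [Y [Z [W n]]]]]]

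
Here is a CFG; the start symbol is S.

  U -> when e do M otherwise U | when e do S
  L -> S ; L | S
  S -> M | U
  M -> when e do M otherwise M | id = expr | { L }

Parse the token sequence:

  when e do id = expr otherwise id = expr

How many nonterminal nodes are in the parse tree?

[S [M when e do [M id = expr] otherwise [M id = expr]]]

4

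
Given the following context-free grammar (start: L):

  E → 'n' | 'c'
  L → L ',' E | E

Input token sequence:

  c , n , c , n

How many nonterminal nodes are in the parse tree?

[L [L [L [L [E c]] , [E n]] , [E c]] , [E n]]

8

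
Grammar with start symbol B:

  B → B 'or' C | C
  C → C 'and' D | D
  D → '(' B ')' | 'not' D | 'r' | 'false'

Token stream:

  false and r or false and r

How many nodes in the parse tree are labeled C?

[B [B [C [C [D false]] and [D r]]] or [C [C [D false]] and [D r]]]

4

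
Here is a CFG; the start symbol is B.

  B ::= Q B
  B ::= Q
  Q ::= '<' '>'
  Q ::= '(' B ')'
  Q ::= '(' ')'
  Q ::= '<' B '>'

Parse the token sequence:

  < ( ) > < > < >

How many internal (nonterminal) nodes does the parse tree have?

[B [Q < [B [Q ( )]] >] [B [Q < >] [B [Q < >]]]]

8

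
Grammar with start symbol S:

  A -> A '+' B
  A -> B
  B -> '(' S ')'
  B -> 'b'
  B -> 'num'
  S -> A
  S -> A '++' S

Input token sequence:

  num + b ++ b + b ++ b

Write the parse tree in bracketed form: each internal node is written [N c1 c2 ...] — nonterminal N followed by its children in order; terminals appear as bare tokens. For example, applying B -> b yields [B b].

[S [A [A [B num]] + [B b]] ++ [S [A [A [B b]] + [B b]] ++ [S [A [B b]]]]]

S
A ++ S
A + B ++ S
B + B ++ S
num + B ++ S
num + b ++ S
num + b ++ A ++ S
num + b ++ A + B ++ S
num + b ++ B + B ++ S
num + b ++ b + B ++ S
num + b ++ b + b ++ S
num + b ++ b + b ++ A
num + b ++ b + b ++ B
num + b ++ b + b ++ b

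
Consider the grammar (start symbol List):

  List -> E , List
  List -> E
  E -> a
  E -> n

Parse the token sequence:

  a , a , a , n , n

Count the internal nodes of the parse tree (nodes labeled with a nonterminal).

[List [E a] , [List [E a] , [List [E a] , [List [E n] , [List [E n]]]]]]

10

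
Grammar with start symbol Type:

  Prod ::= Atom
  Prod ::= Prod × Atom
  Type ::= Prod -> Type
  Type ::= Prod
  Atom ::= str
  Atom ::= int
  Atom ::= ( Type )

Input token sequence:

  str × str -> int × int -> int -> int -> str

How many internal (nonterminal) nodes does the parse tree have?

[Type [Prod [Prod [Atom str]] × [Atom str]] -> [Type [Prod [Prod [Atom int]] × [Atom int]] -> [Type [Prod [Atom int]] -> [Type [Prod [Atom int]] -> [Type [Prod [Atom str]]]]]]]

19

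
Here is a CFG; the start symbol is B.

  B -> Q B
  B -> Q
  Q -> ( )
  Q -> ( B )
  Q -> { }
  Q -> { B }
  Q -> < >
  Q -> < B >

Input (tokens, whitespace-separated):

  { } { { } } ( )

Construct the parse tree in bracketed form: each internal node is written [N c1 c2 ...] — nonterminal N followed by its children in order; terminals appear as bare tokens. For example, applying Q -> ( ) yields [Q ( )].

B
Q B
{ } B
{ } Q B
{ } { B } B
{ } { Q } B
{ } { { } } B
{ } { { } } Q
{ } { { } } ( )

[B [Q { }] [B [Q { [B [Q { }]] }] [B [Q ( )]]]]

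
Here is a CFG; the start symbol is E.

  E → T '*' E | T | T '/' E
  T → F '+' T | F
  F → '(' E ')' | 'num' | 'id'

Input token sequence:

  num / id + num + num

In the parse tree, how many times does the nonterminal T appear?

[E [T [F num]] / [E [T [F id] + [T [F num] + [T [F num]]]]]]

4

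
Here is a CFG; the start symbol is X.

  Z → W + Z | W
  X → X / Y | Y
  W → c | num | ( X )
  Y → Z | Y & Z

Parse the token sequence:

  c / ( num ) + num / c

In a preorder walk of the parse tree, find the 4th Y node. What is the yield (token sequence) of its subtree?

[X [X [X [Y [Z [W c]]]] / [Y [Z [W ( [X [Y [Z [W num]]]] )] + [Z [W num]]]]] / [Y [Z [W c]]]]

c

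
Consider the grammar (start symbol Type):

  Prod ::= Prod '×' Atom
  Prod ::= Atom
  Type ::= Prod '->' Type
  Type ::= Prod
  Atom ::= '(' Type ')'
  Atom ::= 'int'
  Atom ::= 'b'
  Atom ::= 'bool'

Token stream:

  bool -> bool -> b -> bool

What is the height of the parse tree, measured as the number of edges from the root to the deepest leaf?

[Type [Prod [Atom bool]] -> [Type [Prod [Atom bool]] -> [Type [Prod [Atom b]] -> [Type [Prod [Atom bool]]]]]]

6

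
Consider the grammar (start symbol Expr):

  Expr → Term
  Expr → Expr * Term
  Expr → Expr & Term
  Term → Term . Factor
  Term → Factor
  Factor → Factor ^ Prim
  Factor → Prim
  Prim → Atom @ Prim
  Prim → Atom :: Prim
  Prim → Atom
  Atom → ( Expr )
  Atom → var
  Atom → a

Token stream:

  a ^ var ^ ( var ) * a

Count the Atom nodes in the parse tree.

[Expr [Expr [Term [Factor [Factor [Factor [Prim [Atom a]]] ^ [Prim [Atom var]]] ^ [Prim [Atom ( [Expr [Term [Factor [Prim [Atom var]]]]] )]]]]] * [Term [Factor [Prim [Atom a]]]]]

5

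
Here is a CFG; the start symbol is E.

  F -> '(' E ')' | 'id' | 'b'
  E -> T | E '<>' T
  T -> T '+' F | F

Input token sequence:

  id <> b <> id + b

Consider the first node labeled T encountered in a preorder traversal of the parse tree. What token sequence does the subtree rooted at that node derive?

[E [E [E [T [F id]]] <> [T [F b]]] <> [T [T [F id]] + [F b]]]

id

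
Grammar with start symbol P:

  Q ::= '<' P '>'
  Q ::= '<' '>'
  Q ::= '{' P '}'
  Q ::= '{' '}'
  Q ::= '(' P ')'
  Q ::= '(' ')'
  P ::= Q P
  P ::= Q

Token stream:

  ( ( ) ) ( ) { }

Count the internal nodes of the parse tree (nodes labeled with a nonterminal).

8

[P [Q ( [P [Q ( )]] )] [P [Q ( )] [P [Q { }]]]]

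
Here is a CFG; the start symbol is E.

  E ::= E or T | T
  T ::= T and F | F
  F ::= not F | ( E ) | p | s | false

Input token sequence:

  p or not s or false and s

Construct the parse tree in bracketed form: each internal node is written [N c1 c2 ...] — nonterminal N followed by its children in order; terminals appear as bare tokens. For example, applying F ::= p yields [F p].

E
E or T
E or T or T
T or T or T
F or T or T
p or T or T
p or F or T
p or not F or T
p or not s or T
p or not s or T and F
p or not s or F and F
p or not s or false and F
p or not s or false and s

[E [E [E [T [F p]]] or [T [F not [F s]]]] or [T [T [F false]] and [F s]]]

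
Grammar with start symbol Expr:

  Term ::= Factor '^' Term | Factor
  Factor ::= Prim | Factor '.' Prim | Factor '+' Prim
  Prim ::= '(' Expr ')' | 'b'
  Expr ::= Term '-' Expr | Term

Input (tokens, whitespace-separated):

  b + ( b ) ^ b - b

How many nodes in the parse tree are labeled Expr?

3

[Expr [Term [Factor [Factor [Prim b]] + [Prim ( [Expr [Term [Factor [Prim b]]]] )]] ^ [Term [Factor [Prim b]]]] - [Expr [Term [Factor [Prim b]]]]]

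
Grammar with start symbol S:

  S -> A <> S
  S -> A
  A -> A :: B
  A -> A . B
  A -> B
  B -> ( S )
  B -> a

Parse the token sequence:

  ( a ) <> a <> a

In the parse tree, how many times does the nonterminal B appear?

[S [A [B ( [S [A [B a]]] )]] <> [S [A [B a]] <> [S [A [B a]]]]]

4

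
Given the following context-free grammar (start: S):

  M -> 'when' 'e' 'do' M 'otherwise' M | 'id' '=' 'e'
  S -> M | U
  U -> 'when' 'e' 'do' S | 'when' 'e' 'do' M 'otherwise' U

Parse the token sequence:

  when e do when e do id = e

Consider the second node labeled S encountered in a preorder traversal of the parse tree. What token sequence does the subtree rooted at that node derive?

when e do id = e

[S [U when e do [S [U when e do [S [M id = e]]]]]]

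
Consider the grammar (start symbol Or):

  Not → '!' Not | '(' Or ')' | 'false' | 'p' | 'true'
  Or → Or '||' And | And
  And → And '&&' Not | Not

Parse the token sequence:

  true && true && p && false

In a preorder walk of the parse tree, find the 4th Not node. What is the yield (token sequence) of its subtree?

false

[Or [And [And [And [And [Not true]] && [Not true]] && [Not p]] && [Not false]]]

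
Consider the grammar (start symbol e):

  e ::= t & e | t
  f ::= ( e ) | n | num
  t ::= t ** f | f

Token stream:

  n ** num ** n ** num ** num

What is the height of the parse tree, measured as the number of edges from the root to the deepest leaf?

[e [t [t [t [t [t [f n]] ** [f num]] ** [f n]] ** [f num]] ** [f num]]]

7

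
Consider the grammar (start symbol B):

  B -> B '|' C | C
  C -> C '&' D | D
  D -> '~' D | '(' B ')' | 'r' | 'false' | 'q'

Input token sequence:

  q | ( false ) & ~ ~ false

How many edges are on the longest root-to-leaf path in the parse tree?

[B [B [C [D q]]] | [C [C [D ( [B [C [D false]]] )]] & [D ~ [D ~ [D false]]]]]

7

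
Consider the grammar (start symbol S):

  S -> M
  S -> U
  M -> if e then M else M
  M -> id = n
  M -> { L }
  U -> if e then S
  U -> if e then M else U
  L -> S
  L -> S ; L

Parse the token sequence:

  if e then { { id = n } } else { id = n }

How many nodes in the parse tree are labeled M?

[S [M if e then [M { [L [S [M { [L [S [M id = n]]] }]]] }] else [M { [L [S [M id = n]]] }]]]

6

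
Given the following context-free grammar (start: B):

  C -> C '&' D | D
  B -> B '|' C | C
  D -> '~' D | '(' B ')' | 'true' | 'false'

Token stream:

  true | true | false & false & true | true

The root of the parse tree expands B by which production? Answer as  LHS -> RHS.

B -> B '|' C

[B [B [B [B [C [D true]]] | [C [D true]]] | [C [C [C [D false]] & [D false]] & [D true]]] | [C [D true]]]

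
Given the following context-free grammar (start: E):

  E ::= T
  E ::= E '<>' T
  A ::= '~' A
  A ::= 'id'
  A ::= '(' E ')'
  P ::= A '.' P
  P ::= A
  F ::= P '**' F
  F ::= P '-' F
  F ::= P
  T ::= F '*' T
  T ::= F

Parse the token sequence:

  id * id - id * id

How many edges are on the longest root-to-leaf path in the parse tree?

[E [T [F [P [A id]]] * [T [F [P [A id]] - [F [P [A id]]]] * [T [F [P [A id]]]]]]]

7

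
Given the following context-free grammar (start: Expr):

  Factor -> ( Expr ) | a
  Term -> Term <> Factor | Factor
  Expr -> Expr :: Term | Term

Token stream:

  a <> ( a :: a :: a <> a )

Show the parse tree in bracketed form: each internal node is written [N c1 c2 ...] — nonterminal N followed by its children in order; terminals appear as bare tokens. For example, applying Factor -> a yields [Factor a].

Expr
Term
Term <> Factor
Factor <> Factor
a <> Factor
a <> ( Expr )
a <> ( Expr :: Term )
a <> ( Expr :: Term :: Term )
a <> ( Term :: Term :: Term )
a <> ( Factor :: Term :: Term )
a <> ( a :: Term :: Term )
a <> ( a :: Factor :: Term )
a <> ( a :: a :: Term )
a <> ( a :: a :: Term <> Factor )
a <> ( a :: a :: Factor <> Factor )
a <> ( a :: a :: a <> Factor )
a <> ( a :: a :: a <> a )

[Expr [Term [Term [Factor a]] <> [Factor ( [Expr [Expr [Expr [Term [Factor a]]] :: [Term [Factor a]]] :: [Term [Term [Factor a]] <> [Factor a]]] )]]]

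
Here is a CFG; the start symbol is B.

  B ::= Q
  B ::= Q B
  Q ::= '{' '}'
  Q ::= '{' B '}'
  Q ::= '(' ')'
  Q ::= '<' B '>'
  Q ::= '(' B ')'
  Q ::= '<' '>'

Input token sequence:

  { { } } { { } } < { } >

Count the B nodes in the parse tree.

[B [Q { [B [Q { }]] }] [B [Q { [B [Q { }]] }] [B [Q < [B [Q { }]] >]]]]

6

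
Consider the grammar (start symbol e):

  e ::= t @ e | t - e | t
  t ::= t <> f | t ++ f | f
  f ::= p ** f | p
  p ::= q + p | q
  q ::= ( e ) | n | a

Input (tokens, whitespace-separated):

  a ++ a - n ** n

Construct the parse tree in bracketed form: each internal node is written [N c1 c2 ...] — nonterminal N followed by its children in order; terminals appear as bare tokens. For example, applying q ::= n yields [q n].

[e [t [t [f [p [q a]]]] ++ [f [p [q a]]]] - [e [t [f [p [q n]] ** [f [p [q n]]]]]]]

e
t - e
t ++ f - e
f ++ f - e
p ++ f - e
q ++ f - e
a ++ f - e
a ++ p - e
a ++ q - e
a ++ a - e
a ++ a - t
a ++ a - f
a ++ a - p ** f
a ++ a - q ** f
a ++ a - n ** f
a ++ a - n ** p
a ++ a - n ** q
a ++ a - n ** n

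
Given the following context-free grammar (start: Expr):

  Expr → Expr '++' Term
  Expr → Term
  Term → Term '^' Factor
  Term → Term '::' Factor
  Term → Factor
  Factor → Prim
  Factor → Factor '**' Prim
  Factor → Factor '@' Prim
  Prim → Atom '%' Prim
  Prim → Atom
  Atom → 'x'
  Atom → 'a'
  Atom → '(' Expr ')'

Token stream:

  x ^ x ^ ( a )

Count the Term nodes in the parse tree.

4

[Expr [Term [Term [Term [Factor [Prim [Atom x]]]] ^ [Factor [Prim [Atom x]]]] ^ [Factor [Prim [Atom ( [Expr [Term [Factor [Prim [Atom a]]]]] )]]]]]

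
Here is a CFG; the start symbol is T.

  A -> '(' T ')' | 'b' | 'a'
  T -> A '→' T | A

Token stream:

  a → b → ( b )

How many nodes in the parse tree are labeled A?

[T [A a] → [T [A b] → [T [A ( [T [A b]] )]]]]

4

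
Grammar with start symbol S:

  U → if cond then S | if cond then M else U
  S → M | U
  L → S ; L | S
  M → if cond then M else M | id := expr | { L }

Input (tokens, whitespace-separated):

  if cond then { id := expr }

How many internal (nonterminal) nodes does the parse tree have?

7

[S [U if cond then [S [M { [L [S [M id := expr]]] }]]]]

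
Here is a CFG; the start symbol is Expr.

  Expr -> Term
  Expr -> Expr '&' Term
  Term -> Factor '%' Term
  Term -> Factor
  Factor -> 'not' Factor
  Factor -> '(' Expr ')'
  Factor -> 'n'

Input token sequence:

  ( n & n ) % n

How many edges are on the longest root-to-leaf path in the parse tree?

[Expr [Term [Factor ( [Expr [Expr [Term [Factor n]]] & [Term [Factor n]]] )] % [Term [Factor n]]]]

7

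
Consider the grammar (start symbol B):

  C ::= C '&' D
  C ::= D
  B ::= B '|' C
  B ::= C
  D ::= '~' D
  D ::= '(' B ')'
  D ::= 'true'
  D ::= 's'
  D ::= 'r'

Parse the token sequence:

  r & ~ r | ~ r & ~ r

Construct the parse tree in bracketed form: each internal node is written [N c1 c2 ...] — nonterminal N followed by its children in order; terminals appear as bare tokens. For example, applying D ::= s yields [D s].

[B [B [C [C [D r]] & [D ~ [D r]]]] | [C [C [D ~ [D r]]] & [D ~ [D r]]]]

B
B | C
C | C
C & D | C
D & D | C
r & D | C
r & ~ D | C
r & ~ r | C
r & ~ r | C & D
r & ~ r | D & D
r & ~ r | ~ D & D
r & ~ r | ~ r & D
r & ~ r | ~ r & ~ D
r & ~ r | ~ r & ~ r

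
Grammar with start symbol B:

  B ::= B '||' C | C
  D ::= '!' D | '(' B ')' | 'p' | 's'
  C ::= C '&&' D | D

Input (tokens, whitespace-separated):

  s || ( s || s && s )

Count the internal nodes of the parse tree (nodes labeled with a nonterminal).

[B [B [C [D s]]] || [C [D ( [B [B [C [D s]]] || [C [C [D s]] && [D s]]] )]]]

14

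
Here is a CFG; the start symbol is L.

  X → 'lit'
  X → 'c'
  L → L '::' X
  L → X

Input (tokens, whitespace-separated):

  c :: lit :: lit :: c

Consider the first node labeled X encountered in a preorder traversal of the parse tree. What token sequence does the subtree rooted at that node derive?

[L [L [L [L [X c]] :: [X lit]] :: [X lit]] :: [X c]]

c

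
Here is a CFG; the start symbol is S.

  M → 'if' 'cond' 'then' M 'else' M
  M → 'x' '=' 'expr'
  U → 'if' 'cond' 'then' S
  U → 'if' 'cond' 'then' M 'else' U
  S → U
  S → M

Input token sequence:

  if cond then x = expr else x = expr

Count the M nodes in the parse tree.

3

[S [M if cond then [M x = expr] else [M x = expr]]]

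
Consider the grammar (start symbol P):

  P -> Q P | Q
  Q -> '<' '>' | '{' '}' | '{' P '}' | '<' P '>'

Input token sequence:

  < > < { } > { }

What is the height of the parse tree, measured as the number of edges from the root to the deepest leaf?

5

[P [Q < >] [P [Q < [P [Q { }]] >] [P [Q { }]]]]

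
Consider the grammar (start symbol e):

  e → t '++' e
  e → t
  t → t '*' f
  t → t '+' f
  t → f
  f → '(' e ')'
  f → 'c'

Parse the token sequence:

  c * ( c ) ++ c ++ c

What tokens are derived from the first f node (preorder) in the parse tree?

c

[e [t [t [f c]] * [f ( [e [t [f c]]] )]] ++ [e [t [f c]] ++ [e [t [f c]]]]]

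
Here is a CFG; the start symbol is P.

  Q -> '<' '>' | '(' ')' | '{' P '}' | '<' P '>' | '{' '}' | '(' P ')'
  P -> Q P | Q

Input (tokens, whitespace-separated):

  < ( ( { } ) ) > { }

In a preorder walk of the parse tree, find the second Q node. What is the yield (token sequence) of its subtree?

( ( { } ) )

[P [Q < [P [Q ( [P [Q ( [P [Q { }]] )]] )]] >] [P [Q { }]]]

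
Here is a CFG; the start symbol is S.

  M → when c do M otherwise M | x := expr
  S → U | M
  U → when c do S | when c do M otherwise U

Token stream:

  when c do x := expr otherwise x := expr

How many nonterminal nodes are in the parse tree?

[S [M when c do [M x := expr] otherwise [M x := expr]]]

4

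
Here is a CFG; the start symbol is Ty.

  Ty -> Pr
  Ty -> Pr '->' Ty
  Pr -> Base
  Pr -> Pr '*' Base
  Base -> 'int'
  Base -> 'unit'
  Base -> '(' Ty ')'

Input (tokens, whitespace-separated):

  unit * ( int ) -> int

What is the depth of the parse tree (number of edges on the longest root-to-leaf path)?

6

[Ty [Pr [Pr [Base unit]] * [Base ( [Ty [Pr [Base int]]] )]] -> [Ty [Pr [Base int]]]]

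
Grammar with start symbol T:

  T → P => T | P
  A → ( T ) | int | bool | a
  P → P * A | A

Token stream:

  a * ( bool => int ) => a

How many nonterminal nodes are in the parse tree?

[T [P [P [A a]] * [A ( [T [P [A bool]] => [T [P [A int]]]] )]] => [T [P [A a]]]]

14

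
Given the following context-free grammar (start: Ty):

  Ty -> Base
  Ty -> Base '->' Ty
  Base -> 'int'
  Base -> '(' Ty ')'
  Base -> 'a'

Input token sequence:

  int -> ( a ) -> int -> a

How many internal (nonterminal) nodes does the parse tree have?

[Ty [Base int] -> [Ty [Base ( [Ty [Base a]] )] -> [Ty [Base int] -> [Ty [Base a]]]]]

10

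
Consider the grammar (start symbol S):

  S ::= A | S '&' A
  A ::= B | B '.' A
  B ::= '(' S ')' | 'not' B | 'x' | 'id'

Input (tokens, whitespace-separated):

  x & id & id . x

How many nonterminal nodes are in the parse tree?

11

[S [S [S [A [B x]]] & [A [B id]]] & [A [B id] . [A [B x]]]]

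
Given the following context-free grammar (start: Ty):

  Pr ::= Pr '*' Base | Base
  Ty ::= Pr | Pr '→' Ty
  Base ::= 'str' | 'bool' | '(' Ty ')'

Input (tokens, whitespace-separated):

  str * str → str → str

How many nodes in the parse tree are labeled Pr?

4

[Ty [Pr [Pr [Base str]] * [Base str]] → [Ty [Pr [Base str]] → [Ty [Pr [Base str]]]]]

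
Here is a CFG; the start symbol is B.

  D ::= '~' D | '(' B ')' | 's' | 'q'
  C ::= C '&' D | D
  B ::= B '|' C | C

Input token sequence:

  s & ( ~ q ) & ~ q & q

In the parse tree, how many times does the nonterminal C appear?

5

[B [C [C [C [C [D s]] & [D ( [B [C [D ~ [D q]]]] )]] & [D ~ [D q]]] & [D q]]]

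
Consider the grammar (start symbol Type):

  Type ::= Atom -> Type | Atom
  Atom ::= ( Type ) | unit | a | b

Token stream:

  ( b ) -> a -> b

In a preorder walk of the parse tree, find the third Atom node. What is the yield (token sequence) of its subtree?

a

[Type [Atom ( [Type [Atom b]] )] -> [Type [Atom a] -> [Type [Atom b]]]]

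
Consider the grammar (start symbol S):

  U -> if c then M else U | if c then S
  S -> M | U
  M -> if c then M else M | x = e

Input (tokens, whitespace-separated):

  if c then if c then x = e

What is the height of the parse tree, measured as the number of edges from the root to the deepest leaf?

6

[S [U if c then [S [U if c then [S [M x = e]]]]]]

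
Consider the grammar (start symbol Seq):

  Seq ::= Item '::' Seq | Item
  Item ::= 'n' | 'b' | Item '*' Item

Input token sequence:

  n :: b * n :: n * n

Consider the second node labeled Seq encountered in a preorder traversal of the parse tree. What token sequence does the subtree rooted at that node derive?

b * n :: n * n

[Seq [Item n] :: [Seq [Item [Item b] * [Item n]] :: [Seq [Item [Item n] * [Item n]]]]]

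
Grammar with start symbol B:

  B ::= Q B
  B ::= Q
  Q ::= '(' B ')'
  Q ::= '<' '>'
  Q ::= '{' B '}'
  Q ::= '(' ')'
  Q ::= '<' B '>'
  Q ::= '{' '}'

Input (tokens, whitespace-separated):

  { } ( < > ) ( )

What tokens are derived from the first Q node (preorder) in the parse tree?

[B [Q { }] [B [Q ( [B [Q < >]] )] [B [Q ( )]]]]

{ }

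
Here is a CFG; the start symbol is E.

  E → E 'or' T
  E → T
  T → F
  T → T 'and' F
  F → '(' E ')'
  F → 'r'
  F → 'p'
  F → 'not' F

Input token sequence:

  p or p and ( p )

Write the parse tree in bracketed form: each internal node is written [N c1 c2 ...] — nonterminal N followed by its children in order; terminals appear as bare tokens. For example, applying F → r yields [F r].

E
E or T
T or T
F or T
p or T
p or T and F
p or F and F
p or p and F
p or p and ( E )
p or p and ( T )
p or p and ( F )
p or p and ( p )

[E [E [T [F p]]] or [T [T [F p]] and [F ( [E [T [F p]]] )]]]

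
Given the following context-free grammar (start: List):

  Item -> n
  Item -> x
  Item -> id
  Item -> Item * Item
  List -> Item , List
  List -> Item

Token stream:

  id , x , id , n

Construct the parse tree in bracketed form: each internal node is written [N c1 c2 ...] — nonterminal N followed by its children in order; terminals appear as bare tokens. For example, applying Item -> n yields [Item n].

List
Item , List
id , List
id , Item , List
id , x , List
id , x , Item , List
id , x , id , List
id , x , id , Item
id , x , id , n

[List [Item id] , [List [Item x] , [List [Item id] , [List [Item n]]]]]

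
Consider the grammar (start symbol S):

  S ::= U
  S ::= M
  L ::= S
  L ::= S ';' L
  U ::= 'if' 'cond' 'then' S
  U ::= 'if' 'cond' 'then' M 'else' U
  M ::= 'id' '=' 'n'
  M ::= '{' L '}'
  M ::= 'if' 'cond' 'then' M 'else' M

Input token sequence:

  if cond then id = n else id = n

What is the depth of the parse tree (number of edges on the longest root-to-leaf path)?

3

[S [M if cond then [M id = n] else [M id = n]]]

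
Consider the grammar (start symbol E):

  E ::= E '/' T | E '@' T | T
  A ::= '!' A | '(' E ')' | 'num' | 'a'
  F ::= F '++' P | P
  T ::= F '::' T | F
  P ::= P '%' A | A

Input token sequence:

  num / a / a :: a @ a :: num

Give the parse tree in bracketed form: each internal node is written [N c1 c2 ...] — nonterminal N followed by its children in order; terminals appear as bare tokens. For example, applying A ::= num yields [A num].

[E [E [E [E [T [F [P [A num]]]]] / [T [F [P [A a]]]]] / [T [F [P [A a]]] :: [T [F [P [A a]]]]]] @ [T [F [P [A a]]] :: [T [F [P [A num]]]]]]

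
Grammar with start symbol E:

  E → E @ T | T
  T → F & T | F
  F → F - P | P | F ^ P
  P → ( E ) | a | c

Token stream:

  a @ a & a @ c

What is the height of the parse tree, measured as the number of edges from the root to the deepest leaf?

6

[E [E [E [T [F [P a]]]] @ [T [F [P a]] & [T [F [P a]]]]] @ [T [F [P c]]]]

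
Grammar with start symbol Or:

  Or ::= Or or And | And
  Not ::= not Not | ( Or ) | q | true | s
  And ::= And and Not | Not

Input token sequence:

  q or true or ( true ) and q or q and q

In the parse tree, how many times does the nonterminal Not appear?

[Or [Or [Or [Or [And [Not q]]] or [And [Not true]]] or [And [And [Not ( [Or [And [Not true]]] )]] and [Not q]]] or [And [And [Not q]] and [Not q]]]

7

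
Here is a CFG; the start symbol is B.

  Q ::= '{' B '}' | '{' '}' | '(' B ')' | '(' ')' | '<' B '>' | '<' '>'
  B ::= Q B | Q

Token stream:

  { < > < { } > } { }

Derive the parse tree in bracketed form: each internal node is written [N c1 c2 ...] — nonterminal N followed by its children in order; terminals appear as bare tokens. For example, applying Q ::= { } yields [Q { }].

B
Q B
{ B } B
{ Q B } B
{ < > B } B
{ < > Q } B
{ < > < B > } B
{ < > < Q > } B
{ < > < { } > } B
{ < > < { } > } Q
{ < > < { } > } { }

[B [Q { [B [Q < >] [B [Q < [B [Q { }]] >]]] }] [B [Q { }]]]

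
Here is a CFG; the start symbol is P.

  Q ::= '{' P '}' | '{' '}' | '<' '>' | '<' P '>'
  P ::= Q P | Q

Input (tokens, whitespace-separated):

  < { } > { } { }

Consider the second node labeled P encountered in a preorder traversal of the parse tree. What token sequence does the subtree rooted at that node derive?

{ }

[P [Q < [P [Q { }]] >] [P [Q { }] [P [Q { }]]]]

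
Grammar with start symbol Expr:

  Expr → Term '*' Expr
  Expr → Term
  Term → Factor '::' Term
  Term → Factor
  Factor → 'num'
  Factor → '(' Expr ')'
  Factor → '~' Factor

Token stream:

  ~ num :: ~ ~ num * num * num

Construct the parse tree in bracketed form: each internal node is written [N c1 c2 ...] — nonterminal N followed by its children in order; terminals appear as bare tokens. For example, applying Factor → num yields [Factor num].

Expr
Term * Expr
Factor :: Term * Expr
~ Factor :: Term * Expr
~ num :: Term * Expr
~ num :: Factor * Expr
~ num :: ~ Factor * Expr
~ num :: ~ ~ Factor * Expr
~ num :: ~ ~ num * Expr
~ num :: ~ ~ num * Term * Expr
~ num :: ~ ~ num * Factor * Expr
~ num :: ~ ~ num * num * Expr
~ num :: ~ ~ num * num * Term
~ num :: ~ ~ num * num * Factor
~ num :: ~ ~ num * num * num

[Expr [Term [Factor ~ [Factor num]] :: [Term [Factor ~ [Factor ~ [Factor num]]]]] * [Expr [Term [Factor num]] * [Expr [Term [Factor num]]]]]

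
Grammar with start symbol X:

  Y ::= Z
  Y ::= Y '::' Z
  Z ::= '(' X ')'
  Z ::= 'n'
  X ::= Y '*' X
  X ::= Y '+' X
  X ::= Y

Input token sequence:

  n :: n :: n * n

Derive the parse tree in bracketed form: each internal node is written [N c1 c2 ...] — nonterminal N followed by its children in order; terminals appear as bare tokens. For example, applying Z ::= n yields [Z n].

X
Y * X
Y :: Z * X
Y :: Z :: Z * X
Z :: Z :: Z * X
n :: Z :: Z * X
n :: n :: Z * X
n :: n :: n * X
n :: n :: n * Y
n :: n :: n * Z
n :: n :: n * n

[X [Y [Y [Y [Z n]] :: [Z n]] :: [Z n]] * [X [Y [Z n]]]]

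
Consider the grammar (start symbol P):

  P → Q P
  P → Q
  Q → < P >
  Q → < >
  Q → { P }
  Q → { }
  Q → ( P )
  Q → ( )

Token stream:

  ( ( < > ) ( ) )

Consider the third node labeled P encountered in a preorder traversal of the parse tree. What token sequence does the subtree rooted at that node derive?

< >

[P [Q ( [P [Q ( [P [Q < >]] )] [P [Q ( )]]] )]]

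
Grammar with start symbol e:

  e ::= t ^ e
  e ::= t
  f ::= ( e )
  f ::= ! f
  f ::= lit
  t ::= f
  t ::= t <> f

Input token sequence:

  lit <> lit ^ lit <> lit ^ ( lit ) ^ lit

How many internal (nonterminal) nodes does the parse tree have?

[e [t [t [f lit]] <> [f lit]] ^ [e [t [t [f lit]] <> [f lit]] ^ [e [t [f ( [e [t [f lit]]] )]] ^ [e [t [f lit]]]]]]

19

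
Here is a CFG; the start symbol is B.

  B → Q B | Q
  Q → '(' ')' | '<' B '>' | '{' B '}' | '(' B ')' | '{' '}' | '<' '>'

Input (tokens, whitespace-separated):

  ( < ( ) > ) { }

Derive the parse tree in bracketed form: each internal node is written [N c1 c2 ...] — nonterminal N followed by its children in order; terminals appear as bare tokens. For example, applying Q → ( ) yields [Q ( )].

B
Q B
( B ) B
( Q ) B
( < B > ) B
( < Q > ) B
( < ( ) > ) B
( < ( ) > ) Q
( < ( ) > ) { }

[B [Q ( [B [Q < [B [Q ( )]] >]] )] [B [Q { }]]]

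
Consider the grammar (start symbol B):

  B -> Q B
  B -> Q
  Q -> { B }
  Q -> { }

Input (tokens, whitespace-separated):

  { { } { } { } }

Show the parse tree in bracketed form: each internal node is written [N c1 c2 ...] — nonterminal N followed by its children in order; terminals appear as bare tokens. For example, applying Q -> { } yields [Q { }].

B
Q
{ B }
{ Q B }
{ { } B }
{ { } Q B }
{ { } { } B }
{ { } { } Q }
{ { } { } { } }

[B [Q { [B [Q { }] [B [Q { }] [B [Q { }]]]] }]]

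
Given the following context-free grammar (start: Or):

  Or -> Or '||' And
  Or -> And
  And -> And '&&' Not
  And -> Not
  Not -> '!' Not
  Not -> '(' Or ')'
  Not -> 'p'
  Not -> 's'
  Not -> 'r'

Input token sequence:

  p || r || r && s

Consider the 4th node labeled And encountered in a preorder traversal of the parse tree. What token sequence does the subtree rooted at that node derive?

r

[Or [Or [Or [And [Not p]]] || [And [Not r]]] || [And [And [Not r]] && [Not s]]]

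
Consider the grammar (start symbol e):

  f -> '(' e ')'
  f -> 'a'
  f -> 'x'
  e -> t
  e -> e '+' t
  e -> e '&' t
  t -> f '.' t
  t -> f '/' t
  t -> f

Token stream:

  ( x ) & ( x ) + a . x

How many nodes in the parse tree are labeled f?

[e [e [e [t [f ( [e [t [f x]]] )]]] & [t [f ( [e [t [f x]]] )]]] + [t [f a] . [t [f x]]]]

6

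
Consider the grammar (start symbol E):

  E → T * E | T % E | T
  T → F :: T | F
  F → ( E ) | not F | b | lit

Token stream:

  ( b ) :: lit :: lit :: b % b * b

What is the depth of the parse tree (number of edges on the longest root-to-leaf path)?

[E [T [F ( [E [T [F b]]] )] :: [T [F lit] :: [T [F lit] :: [T [F b]]]]] % [E [T [F b]] * [E [T [F b]]]]]

6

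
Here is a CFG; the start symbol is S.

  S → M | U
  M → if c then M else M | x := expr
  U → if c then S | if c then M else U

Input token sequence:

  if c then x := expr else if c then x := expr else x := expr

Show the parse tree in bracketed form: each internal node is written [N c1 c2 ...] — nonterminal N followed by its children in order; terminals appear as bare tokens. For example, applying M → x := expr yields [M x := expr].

S
M
if c then M else M
if c then x := expr else M
if c then x := expr else if c then M else M
if c then x := expr else if c then x := expr else M
if c then x := expr else if c then x := expr else x := expr

[S [M if c then [M x := expr] else [M if c then [M x := expr] else [M x := expr]]]]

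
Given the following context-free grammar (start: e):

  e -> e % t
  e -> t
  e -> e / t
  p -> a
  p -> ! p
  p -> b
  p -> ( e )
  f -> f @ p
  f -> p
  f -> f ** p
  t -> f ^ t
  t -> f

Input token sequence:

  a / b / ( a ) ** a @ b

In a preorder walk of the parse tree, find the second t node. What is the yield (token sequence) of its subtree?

b

[e [e [e [t [f [p a]]]] / [t [f [p b]]]] / [t [f [f [f [p ( [e [t [f [p a]]]] )]] ** [p a]] @ [p b]]]]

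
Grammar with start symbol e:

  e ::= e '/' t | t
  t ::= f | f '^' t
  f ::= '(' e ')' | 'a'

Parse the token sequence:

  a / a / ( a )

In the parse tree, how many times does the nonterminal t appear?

4

[e [e [e [t [f a]]] / [t [f a]]] / [t [f ( [e [t [f a]]] )]]]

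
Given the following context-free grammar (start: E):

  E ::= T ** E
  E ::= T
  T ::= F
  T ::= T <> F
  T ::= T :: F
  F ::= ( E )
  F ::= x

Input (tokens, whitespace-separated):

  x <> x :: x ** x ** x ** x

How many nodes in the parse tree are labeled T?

[E [T [T [T [F x]] <> [F x]] :: [F x]] ** [E [T [F x]] ** [E [T [F x]] ** [E [T [F x]]]]]]

6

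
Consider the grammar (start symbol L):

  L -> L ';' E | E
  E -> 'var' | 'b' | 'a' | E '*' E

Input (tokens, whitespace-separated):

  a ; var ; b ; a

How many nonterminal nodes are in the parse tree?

8

[L [L [L [L [E a]] ; [E var]] ; [E b]] ; [E a]]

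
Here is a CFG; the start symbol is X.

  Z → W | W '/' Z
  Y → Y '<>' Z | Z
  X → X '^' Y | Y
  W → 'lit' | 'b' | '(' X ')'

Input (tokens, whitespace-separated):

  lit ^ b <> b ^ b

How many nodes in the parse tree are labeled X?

[X [X [X [Y [Z [W lit]]]] ^ [Y [Y [Z [W b]]] <> [Z [W b]]]] ^ [Y [Z [W b]]]]

3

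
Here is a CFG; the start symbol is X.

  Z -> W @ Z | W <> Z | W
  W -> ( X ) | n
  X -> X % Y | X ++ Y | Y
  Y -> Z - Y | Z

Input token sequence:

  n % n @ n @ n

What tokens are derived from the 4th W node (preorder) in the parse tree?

n

[X [X [Y [Z [W n]]]] % [Y [Z [W n] @ [Z [W n] @ [Z [W n]]]]]]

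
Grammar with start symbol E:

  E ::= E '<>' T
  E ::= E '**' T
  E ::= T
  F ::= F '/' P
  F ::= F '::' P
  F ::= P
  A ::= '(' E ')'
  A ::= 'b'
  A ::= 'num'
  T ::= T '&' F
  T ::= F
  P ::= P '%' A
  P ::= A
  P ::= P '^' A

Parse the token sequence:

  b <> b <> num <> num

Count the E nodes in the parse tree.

4

[E [E [E [E [T [F [P [A b]]]]] <> [T [F [P [A b]]]]] <> [T [F [P [A num]]]]] <> [T [F [P [A num]]]]]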